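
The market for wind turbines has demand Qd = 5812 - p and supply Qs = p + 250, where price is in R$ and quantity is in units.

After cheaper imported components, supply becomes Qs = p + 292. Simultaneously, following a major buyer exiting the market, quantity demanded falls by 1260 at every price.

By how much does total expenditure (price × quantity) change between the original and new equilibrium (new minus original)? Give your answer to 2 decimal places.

Original equilibrium: 5812 - p = p + 250 gives 5562 = 2p, so p = 2781 and Q = 3031.
The new curves are Qd = 4552 - p (demand) and Qs = p + 292 (supply).
Equate the new curves: 4552 - p = p + 292, giving 4260 = 2p, p = 2130, Q = 2422.
Expenditure moves from 2781×3031 = 8429211 to 2130×2422 = 5158860; change = -3270351.00.

-3270351.00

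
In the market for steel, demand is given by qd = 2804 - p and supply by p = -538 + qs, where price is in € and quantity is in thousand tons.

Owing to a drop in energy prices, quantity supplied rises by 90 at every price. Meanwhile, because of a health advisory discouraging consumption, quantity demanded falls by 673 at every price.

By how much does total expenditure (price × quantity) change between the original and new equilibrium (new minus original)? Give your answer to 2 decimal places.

-856548.75

Initially, 2804 - p = p + 538, so 2266 = 2p and p = 1133, q = 1671.
The shock moves the curves to qd = 2131 - p and qs = p + 628.
New equilibrium: 2131 - p = p + 628 ⇒ 1503 = 2p ⇒ p = 751.5, q = 1379.5.
Expenditure moves from 1133×1671 = 1893243 to 751.5×1379.5 = 1036694.25; change = -856548.75.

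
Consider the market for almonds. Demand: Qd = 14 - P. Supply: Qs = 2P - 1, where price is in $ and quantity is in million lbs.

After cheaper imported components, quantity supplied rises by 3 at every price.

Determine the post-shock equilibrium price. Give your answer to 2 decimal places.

4.00

Solve the original market: 14 - P = 2P - 1, hence P = 5 and Q = 9.
With the change applied: demand Qd = 14 - P, supply Qs = 2P + 2.
New equilibrium: 14 - P = 2P + 2 ⇒ 12 = 3P ⇒ P = 4, Q = 10.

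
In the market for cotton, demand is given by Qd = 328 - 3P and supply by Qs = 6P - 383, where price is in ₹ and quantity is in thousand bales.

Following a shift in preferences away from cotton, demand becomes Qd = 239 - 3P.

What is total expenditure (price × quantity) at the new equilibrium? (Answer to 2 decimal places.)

2188.52

Original equilibrium: 328 - 3P = 6P - 383 gives 711 = 9P, so P = 79 and Q = 91.
After the shift, demand is Qd = 239 - 3P and supply is Qs = 6P - 383.
Setting them equal: 239 - 3P = 6P - 383 → 622 = 9P, so P = 622/9 ≈ 69.1111 and Q = 95/3 ≈ 31.6667.
New expenditure = 69.1111 × 31.6667 = 2188.52.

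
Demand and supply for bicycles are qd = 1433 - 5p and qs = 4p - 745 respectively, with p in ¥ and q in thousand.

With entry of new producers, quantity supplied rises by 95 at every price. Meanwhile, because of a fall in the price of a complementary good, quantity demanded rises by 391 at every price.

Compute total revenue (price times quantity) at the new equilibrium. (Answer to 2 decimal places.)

123577.83

Before the shock: 1433 - 5p = 4p - 745 ⇒ 2178 = 9p ⇒ p = 242, q = 223.
After the shift, demand is qd = 1824 - 5p and supply is qs = 4p - 650.
Setting them equal: 1824 - 5p = 4p - 650 → 2474 = 9p, so p = 2474/9 ≈ 274.8889 and q = 4046/9 ≈ 449.5556.
New expenditure = 274.8889 × 449.5556 = 123577.83.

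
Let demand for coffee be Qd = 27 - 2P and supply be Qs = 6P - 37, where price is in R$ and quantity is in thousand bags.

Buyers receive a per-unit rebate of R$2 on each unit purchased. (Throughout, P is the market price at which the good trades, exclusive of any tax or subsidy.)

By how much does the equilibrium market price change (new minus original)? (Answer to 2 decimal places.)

Original equilibrium: 27 - 2P = 6P - 37 gives 64 = 8P, so P = 8 and Q = 11.
Since buyers' out-of-pocket price is the market price minus the rebate, the effective demand curve becomes Qd = 31 - 2P.
Setting them equal: 31 - 2P = 6P - 37 → 68 = 8P, so P = 8.5 and Q = 14.
ΔP = 8.5 − 8 = +0.50.

+0.50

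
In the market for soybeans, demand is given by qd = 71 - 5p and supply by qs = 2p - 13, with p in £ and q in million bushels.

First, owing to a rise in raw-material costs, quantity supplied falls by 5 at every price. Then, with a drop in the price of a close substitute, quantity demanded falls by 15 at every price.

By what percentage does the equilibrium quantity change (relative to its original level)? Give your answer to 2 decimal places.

Before the shock: 71 - 5p = 2p - 13 ⇒ 84 = 7p ⇒ p = 12, q = 11.
The new curves are qd = 56 - 5p (demand) and qs = 2p - 18 (supply).
Clearing the new market: 56 - 5p = 2p - 18, so p = 74/7 ≈ 10.5714 and q = 22/7 ≈ 3.1429.
%Δq = (3.1429 − 11) / 11 × 100 = -71.43%.

-71.43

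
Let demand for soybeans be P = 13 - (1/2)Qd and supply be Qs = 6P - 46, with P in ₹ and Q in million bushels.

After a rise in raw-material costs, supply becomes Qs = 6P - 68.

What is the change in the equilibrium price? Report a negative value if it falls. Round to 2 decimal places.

Original equilibrium: 26 - 2P = 6P - 46 gives 72 = 8P, so P = 9 and Q = 8.
With the change applied: demand Qd = 26 - 2P, supply Qs = 6P - 68.
Clearing the new market: 26 - 2P = 6P - 68, so P = 11.75 and Q = 2.5.
ΔP = 11.75 − 9 = +2.75.

+2.75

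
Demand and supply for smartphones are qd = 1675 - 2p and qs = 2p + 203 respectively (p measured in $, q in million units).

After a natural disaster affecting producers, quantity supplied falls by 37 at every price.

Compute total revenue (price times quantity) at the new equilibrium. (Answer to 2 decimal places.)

347258.63

Solve the original market: 1675 - 2p = 2p + 203, hence p = 368 and q = 939.
With the change applied: demand qd = 1675 - 2p, supply qs = 2p + 166.
New equilibrium: 1675 - 2p = 2p + 166 ⇒ 1509 = 4p ⇒ p = 377.25, q = 920.5.
New expenditure = 377.25 × 920.5 = 347258.63.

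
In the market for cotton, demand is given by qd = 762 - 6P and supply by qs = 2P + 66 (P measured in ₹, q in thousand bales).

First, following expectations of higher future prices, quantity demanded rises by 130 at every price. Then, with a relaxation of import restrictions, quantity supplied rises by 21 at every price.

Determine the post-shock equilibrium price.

Original equilibrium: 762 - 6P = 2P + 66 gives 696 = 8P, so P = 87 and q = 240.
The new curves are qd = 892 - 6P (demand) and qs = 2P + 87 (supply).
Equate the new curves: 892 - 6P = 2P + 87, giving 805 = 8P, P = 100.625, q = 288.25.

100.625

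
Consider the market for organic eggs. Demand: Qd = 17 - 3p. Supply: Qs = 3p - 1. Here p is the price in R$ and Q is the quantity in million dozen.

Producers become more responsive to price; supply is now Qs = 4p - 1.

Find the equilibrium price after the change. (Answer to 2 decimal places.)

2.57

Solve the original market: 17 - 3p = 3p - 1, hence p = 3 and Q = 8.
The shock moves the curves to Qd = 17 - 3p and Qs = 4p - 1.
Equate the new curves: 17 - 3p = 4p - 1, giving 18 = 7p, p = 18/7 ≈ 2.5714, Q = 65/7 ≈ 9.2857.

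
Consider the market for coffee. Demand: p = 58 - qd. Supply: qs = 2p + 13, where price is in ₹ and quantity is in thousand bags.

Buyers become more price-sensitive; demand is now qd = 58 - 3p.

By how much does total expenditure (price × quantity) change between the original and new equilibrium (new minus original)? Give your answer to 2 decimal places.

-366.00

Initially, 58 - p = 2p + 13, so 45 = 3p and p = 15, q = 43.
With the change applied: demand qd = 58 - 3p, supply qs = 2p + 13.
Equate the new curves: 58 - 3p = 2p + 13, giving 45 = 5p, p = 9, q = 31.
Expenditure moves from 15×43 = 645 to 9×31 = 279; change = -366.00.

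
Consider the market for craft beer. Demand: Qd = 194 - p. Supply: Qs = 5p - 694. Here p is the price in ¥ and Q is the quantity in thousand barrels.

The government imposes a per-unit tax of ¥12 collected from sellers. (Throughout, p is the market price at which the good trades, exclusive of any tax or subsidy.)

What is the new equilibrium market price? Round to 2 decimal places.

Original equilibrium: 194 - p = 5p - 694 gives 888 = 6p, so p = 148 and Q = 46.
Since sellers keep the price net of the tax, the effective supply curve becomes Qs = 5p - 754.
Clearing the new market: 194 - p = 5p - 754, so p = 158 and Q = 36.

158.00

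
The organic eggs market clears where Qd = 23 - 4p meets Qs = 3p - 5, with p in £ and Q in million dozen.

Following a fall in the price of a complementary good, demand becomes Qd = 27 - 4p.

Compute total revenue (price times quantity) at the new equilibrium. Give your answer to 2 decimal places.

39.84

Original equilibrium: 23 - 4p = 3p - 5 gives 28 = 7p, so p = 4 and Q = 7.
The new curves are Qd = 27 - 4p (demand) and Qs = 3p - 5 (supply).
New equilibrium: 27 - 4p = 3p - 5 ⇒ 32 = 7p ⇒ p = 32/7 ≈ 4.5714, Q = 61/7 ≈ 8.7143.
New expenditure = 4.5714 × 8.7143 = 39.84.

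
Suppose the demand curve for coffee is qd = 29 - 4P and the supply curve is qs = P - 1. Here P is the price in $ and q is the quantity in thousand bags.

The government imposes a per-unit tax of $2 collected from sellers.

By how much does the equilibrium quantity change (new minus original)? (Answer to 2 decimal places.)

-1.60

Original equilibrium: 29 - 4P = P - 1 gives 30 = 5P, so P = 6 and q = 5.
Since sellers keep the price net of the tax, the effective supply curve becomes qs = P - 3.
New equilibrium: 29 - 4P = P - 3 ⇒ 32 = 5P ⇒ P = 6.4, q = 3.4.
Δq = 3.4 − 5 = -1.60.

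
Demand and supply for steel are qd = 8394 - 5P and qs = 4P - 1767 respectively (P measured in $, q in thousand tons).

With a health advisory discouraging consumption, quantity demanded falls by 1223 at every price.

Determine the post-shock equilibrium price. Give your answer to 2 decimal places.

Solve the original market: 8394 - 5P = 4P - 1767, hence P = 1129 and q = 2749.
After the shift, demand is qd = 7171 - 5P and supply is qs = 4P - 1767.
Clearing the new market: 7171 - 5P = 4P - 1767, so P = 8938/9 ≈ 993.1111 and q = 19849/9 ≈ 2205.4444.

993.11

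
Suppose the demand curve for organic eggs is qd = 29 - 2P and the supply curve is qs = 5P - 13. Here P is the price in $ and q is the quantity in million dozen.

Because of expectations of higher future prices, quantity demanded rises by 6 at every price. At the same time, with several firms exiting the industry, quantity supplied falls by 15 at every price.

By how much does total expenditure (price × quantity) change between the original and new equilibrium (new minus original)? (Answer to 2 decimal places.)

Original equilibrium: 29 - 2P = 5P - 13 gives 42 = 7P, so P = 6 and q = 17.
With the change applied: demand qd = 35 - 2P, supply qs = 5P - 28.
Setting them equal: 35 - 2P = 5P - 28 → 63 = 7P, so P = 9 and q = 17.
Expenditure moves from 6×17 = 102 to 9×17 = 153; change = +51.00.

+51.00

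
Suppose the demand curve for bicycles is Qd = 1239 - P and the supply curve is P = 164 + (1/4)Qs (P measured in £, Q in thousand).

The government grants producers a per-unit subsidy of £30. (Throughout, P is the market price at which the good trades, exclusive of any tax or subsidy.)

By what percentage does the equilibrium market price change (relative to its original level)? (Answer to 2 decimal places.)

-6.33

Initially, 1239 - P = 4P - 656, so 1895 = 5P and P = 379, Q = 860.
Since sellers receive the price plus the subsidy, the effective supply curve becomes Qs = 4P - 536.
Equate the new curves: 1239 - P = 4P - 536, giving 1775 = 5P, P = 355, Q = 884.
%ΔP = (355 − 379) / 379 × 100 = -6.33%.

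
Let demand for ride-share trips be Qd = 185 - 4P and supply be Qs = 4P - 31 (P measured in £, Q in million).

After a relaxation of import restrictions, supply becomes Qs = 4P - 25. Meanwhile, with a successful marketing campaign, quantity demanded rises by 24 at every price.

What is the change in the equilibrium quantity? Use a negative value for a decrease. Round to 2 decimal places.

Solve the original market: 185 - 4P = 4P - 31, hence P = 27 and Q = 77.
The new curves are Qd = 209 - 4P (demand) and Qs = 4P - 25 (supply).
New equilibrium: 209 - 4P = 4P - 25 ⇒ 234 = 8P ⇒ P = 29.25, Q = 92.
ΔQ = 92 − 77 = +15.00.

+15.00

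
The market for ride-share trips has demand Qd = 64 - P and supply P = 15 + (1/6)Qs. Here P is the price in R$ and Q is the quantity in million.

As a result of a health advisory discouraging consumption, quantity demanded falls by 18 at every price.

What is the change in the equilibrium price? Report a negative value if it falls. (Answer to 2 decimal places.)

Solve the original market: 64 - P = 6P - 90, hence P = 22 and Q = 42.
The shock moves the curves to Qd = 46 - P and Qs = 6P - 90.
Clearing the new market: 46 - P = 6P - 90, so P = 136/7 ≈ 19.4286 and Q = 186/7 ≈ 26.5714.
ΔP = 19.4286 − 22 = -2.57.

-2.57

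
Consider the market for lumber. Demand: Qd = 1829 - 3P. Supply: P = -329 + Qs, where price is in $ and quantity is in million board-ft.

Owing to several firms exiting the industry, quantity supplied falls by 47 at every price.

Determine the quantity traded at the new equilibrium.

668.75

Solve the original market: 1829 - 3P = P + 329, hence P = 375 and Q = 704.
With the change applied: demand Qd = 1829 - 3P, supply Qs = P + 282.
Clearing the new market: 1829 - 3P = P + 282, so P = 386.75 and Q = 668.75.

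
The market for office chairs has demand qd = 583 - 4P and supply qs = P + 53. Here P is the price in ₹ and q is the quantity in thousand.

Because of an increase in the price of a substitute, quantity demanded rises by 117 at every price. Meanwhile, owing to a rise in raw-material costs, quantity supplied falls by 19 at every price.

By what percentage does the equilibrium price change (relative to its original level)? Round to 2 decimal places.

+25.66

Before the shock: 583 - 4P = P + 53 ⇒ 530 = 5P ⇒ P = 106, q = 159.
The new curves are qd = 700 - 4P (demand) and qs = P + 34 (supply).
Equate the new curves: 700 - 4P = P + 34, giving 666 = 5P, P = 133.2, q = 167.2.
%ΔP = (133.2 − 106) / 106 × 100 = +25.66%.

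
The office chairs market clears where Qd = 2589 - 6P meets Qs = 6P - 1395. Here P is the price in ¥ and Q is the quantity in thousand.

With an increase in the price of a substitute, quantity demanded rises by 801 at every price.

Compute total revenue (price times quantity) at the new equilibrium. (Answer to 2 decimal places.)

397753.13

Original equilibrium: 2589 - 6P = 6P - 1395 gives 3984 = 12P, so P = 332 and Q = 597.
The shock moves the curves to Qd = 3390 - 6P and Qs = 6P - 1395.
New equilibrium: 3390 - 6P = 6P - 1395 ⇒ 4785 = 12P ⇒ P = 398.75, Q = 997.5.
New expenditure = 398.75 × 997.5 = 397753.13.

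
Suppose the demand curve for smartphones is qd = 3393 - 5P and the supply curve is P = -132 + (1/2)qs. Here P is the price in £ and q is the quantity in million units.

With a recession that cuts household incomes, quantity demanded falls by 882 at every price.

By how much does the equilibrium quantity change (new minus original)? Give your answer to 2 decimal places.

-252.00

Original equilibrium: 3393 - 5P = 2P + 264 gives 3129 = 7P, so P = 447 and q = 1158.
With the change applied: demand qd = 2511 - 5P, supply qs = 2P + 264.
Setting them equal: 2511 - 5P = 2P + 264 → 2247 = 7P, so P = 321 and q = 906.
Δq = 906 − 1158 = -252.00.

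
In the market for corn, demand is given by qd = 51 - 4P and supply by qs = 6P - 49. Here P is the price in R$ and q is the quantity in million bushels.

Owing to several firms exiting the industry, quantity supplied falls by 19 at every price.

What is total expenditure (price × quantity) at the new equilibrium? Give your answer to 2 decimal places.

40.46

Solve the original market: 51 - 4P = 6P - 49, hence P = 10 and q = 11.
With the change applied: demand qd = 51 - 4P, supply qs = 6P - 68.
New equilibrium: 51 - 4P = 6P - 68 ⇒ 119 = 10P ⇒ P = 11.9, q = 3.4.
New expenditure = 11.9 × 3.4 = 40.46.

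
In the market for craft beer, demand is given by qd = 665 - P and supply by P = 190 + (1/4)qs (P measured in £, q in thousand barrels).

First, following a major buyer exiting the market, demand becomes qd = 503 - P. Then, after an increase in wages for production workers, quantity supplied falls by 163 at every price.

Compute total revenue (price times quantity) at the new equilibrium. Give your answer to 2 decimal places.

Original equilibrium: 665 - P = 4P - 760 gives 1425 = 5P, so P = 285 and q = 380.
With the change applied: demand qd = 503 - P, supply qs = 4P - 923.
New equilibrium: 503 - P = 4P - 923 ⇒ 1426 = 5P ⇒ P = 285.2, q = 217.8.
New expenditure = 285.2 × 217.8 = 62116.56.

62116.56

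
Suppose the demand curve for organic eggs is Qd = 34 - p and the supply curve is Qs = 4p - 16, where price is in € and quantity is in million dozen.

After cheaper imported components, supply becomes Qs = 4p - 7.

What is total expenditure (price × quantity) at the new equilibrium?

211.56

Solve the original market: 34 - p = 4p - 16, hence p = 10 and Q = 24.
The new curves are Qd = 34 - p (demand) and Qs = 4p - 7 (supply).
Setting them equal: 34 - p = 4p - 7 → 41 = 5p, so p = 8.2 and Q = 25.8.
New expenditure = 8.2 × 25.8 = 211.56.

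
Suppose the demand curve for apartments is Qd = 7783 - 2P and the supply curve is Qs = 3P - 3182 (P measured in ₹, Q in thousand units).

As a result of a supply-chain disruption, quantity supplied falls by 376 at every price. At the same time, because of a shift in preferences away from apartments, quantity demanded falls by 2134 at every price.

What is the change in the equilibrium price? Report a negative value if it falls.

-351.6

Solve the original market: 7783 - 2P = 3P - 3182, hence P = 2193 and Q = 3397.
The new curves are Qd = 5649 - 2P (demand) and Qs = 3P - 3558 (supply).
New equilibrium: 5649 - 2P = 3P - 3558 ⇒ 9207 = 5P ⇒ P = 1841.4, Q = 1966.2.
ΔP = 1841.4 − 2193 = -351.6.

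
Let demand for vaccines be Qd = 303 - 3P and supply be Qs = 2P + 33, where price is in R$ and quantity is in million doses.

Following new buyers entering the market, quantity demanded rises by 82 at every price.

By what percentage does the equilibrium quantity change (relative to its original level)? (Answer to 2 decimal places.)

Original equilibrium: 303 - 3P = 2P + 33 gives 270 = 5P, so P = 54 and Q = 141.
The new curves are Qd = 385 - 3P (demand) and Qs = 2P + 33 (supply).
Setting them equal: 385 - 3P = 2P + 33 → 352 = 5P, so P = 70.4 and Q = 173.8.
%ΔQ = (173.8 − 141) / 141 × 100 = +23.26%.

+23.26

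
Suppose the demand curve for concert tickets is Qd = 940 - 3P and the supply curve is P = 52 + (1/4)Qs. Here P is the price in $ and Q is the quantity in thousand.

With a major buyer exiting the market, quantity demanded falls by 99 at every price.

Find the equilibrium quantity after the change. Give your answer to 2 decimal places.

Solve the original market: 940 - 3P = 4P - 208, hence P = 164 and Q = 448.
With the change applied: demand Qd = 841 - 3P, supply Qs = 4P - 208.
Equate the new curves: 841 - 3P = 4P - 208, giving 1049 = 7P, P = 1049/7 ≈ 149.8571, Q = 2740/7 ≈ 391.4286.

391.43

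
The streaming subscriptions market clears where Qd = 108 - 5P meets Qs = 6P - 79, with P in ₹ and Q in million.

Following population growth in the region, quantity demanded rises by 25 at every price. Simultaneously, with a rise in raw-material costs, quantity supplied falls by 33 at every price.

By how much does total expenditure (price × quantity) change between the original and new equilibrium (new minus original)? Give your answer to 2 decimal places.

+90.90

Original equilibrium: 108 - 5P = 6P - 79 gives 187 = 11P, so P = 17 and Q = 23.
The shock moves the curves to Qd = 133 - 5P and Qs = 6P - 112.
Setting them equal: 133 - 5P = 6P - 112 → 245 = 11P, so P = 245/11 ≈ 22.2727 and Q = 238/11 ≈ 21.6364.
Expenditure moves from 17×23 = 391 to 22.2727×21.6364 = 481.9008; change = +90.90.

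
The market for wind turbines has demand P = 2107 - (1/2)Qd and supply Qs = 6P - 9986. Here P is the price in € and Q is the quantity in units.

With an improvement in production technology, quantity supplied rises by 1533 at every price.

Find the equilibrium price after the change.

1583.375

Before the shock: 4214 - 2P = 6P - 9986 ⇒ 14200 = 8P ⇒ P = 1775, Q = 664.
After the shift, demand is Qd = 4214 - 2P and supply is Qs = 6P - 8453.
Equate the new curves: 4214 - 2P = 6P - 8453, giving 12667 = 8P, P = 1583.375, Q = 1047.25.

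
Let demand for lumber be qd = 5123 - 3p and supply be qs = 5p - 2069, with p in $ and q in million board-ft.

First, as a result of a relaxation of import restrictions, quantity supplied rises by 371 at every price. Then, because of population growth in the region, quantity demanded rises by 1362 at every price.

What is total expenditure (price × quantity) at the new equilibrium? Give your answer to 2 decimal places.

3494524.58

Initially, 5123 - 3p = 5p - 2069, so 7192 = 8p and p = 899, q = 2426.
After the shift, demand is qd = 6485 - 3p and supply is qs = 5p - 1698.
Equate the new curves: 6485 - 3p = 5p - 1698, giving 8183 = 8p, p = 1022.875, q = 3416.375.
New expenditure = 1022.875 × 3416.375 = 3494524.58.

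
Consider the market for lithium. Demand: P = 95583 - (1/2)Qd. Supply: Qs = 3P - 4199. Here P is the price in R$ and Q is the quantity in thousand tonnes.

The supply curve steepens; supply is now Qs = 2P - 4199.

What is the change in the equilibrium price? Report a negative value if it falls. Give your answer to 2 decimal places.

Initially, 191166 - 2P = 3P - 4199, so 195365 = 5P and P = 39073, Q = 113020.
After the shift, demand is Qd = 191166 - 2P and supply is Qs = 2P - 4199.
New equilibrium: 191166 - 2P = 2P - 4199 ⇒ 195365 = 4P ⇒ P = 48841.25, Q = 93483.5.
ΔP = 48841.25 − 39073 = +9768.25.

+9768.25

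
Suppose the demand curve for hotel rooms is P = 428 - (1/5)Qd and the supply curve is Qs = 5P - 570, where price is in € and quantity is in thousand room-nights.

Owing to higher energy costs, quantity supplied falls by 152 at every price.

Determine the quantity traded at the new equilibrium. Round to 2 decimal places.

Initially, 2140 - 5P = 5P - 570, so 2710 = 10P and P = 271, Q = 785.
After the shift, demand is Qd = 2140 - 5P and supply is Qs = 5P - 722.
New equilibrium: 2140 - 5P = 5P - 722 ⇒ 2862 = 10P ⇒ P = 286.2, Q = 709.

709.00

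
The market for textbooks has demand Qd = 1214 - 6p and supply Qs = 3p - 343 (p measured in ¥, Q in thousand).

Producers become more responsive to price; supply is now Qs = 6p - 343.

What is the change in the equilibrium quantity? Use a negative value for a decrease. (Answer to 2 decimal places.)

Initially, 1214 - 6p = 3p - 343, so 1557 = 9p and p = 173, Q = 176.
After the shift, demand is Qd = 1214 - 6p and supply is Qs = 6p - 343.
Clearing the new market: 1214 - 6p = 6p - 343, so p = 129.75 and Q = 435.5.
ΔQ = 435.5 − 176 = +259.50.

+259.50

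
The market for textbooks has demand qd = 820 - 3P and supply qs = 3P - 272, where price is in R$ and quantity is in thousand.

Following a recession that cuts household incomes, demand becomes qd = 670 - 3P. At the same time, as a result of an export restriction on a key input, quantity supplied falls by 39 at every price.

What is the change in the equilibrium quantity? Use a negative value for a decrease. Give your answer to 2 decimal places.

-94.50

Initially, 820 - 3P = 3P - 272, so 1092 = 6P and P = 182, q = 274.
After the shift, demand is qd = 670 - 3P and supply is qs = 3P - 311.
New equilibrium: 670 - 3P = 3P - 311 ⇒ 981 = 6P ⇒ P = 163.5, q = 179.5.
Δq = 179.5 − 274 = -94.50.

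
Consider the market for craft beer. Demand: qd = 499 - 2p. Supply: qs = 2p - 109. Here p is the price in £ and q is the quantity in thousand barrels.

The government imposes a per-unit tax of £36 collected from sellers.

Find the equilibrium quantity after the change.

Initially, 499 - 2p = 2p - 109, so 608 = 4p and p = 152, q = 195.
Since sellers keep the price net of the tax, the effective supply curve becomes qs = 2p - 181.
Clearing the new market: 499 - 2p = 2p - 181, so p = 170 and q = 159.

159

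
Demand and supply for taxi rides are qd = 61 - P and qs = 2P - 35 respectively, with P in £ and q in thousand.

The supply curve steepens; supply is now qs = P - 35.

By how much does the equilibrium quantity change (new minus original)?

Initially, 61 - P = 2P - 35, so 96 = 3P and P = 32, q = 29.
The shock moves the curves to qd = 61 - P and qs = P - 35.
Setting them equal: 61 - P = P - 35 → 96 = 2P, so P = 48 and q = 13.
Δq = 13 − 29 = -16.

-16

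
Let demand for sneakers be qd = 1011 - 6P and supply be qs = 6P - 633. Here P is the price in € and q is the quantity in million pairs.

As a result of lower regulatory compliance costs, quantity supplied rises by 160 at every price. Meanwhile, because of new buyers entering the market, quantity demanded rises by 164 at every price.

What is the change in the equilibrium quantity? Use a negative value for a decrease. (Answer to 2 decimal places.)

+162.00

Original equilibrium: 1011 - 6P = 6P - 633 gives 1644 = 12P, so P = 137 and q = 189.
With the change applied: demand qd = 1175 - 6P, supply qs = 6P - 473.
New equilibrium: 1175 - 6P = 6P - 473 ⇒ 1648 = 12P ⇒ P = 412/3 ≈ 137.3333, q = 351.
Δq = 351 − 189 = +162.00.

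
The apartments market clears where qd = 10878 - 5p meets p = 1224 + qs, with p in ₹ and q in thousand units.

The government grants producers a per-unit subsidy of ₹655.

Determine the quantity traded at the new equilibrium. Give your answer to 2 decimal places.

Solve the original market: 10878 - 5p = p - 1224, hence p = 2017 and q = 793.
Since sellers receive the price plus the subsidy, the effective supply curve becomes qs = p - 569.
Clearing the new market: 10878 - 5p = p - 569, so p = 11447/6 ≈ 1907.8333 and q = 8033/6 ≈ 1338.8333.

1338.83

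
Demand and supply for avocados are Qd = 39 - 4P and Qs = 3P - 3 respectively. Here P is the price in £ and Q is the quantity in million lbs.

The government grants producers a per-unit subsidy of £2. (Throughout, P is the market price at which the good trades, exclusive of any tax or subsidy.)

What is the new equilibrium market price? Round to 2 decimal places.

Original equilibrium: 39 - 4P = 3P - 3 gives 42 = 7P, so P = 6 and Q = 15.
Since sellers receive the price plus the subsidy, the effective supply curve becomes Qs = 3P + 3.
Equate the new curves: 39 - 4P = 3P + 3, giving 36 = 7P, P = 36/7 ≈ 5.1429, Q = 129/7 ≈ 18.4286.

5.14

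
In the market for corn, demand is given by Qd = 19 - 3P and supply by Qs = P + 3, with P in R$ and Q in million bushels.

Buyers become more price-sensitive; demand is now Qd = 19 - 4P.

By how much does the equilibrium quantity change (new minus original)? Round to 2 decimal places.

-0.80

Original equilibrium: 19 - 3P = P + 3 gives 16 = 4P, so P = 4 and Q = 7.
The shock moves the curves to Qd = 19 - 4P and Qs = P + 3.
Clearing the new market: 19 - 4P = P + 3, so P = 3.2 and Q = 6.2.
ΔQ = 6.2 − 7 = -0.80.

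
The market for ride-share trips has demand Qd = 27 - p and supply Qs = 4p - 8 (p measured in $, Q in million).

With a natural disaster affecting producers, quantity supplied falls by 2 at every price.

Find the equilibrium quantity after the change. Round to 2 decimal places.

Initially, 27 - p = 4p - 8, so 35 = 5p and p = 7, Q = 20.
After the shift, demand is Qd = 27 - p and supply is Qs = 4p - 10.
Clearing the new market: 27 - p = 4p - 10, so p = 7.4 and Q = 19.6.

19.60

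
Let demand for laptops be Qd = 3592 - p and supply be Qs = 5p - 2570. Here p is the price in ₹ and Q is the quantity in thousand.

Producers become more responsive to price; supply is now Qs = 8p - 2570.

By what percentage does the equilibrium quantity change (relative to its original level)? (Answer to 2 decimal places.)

Original equilibrium: 3592 - p = 5p - 2570 gives 6162 = 6p, so p = 1027 and Q = 2565.
After the shift, demand is Qd = 3592 - p and supply is Qs = 8p - 2570.
Equate the new curves: 3592 - p = 8p - 2570, giving 6162 = 9p, p = 2054/3 ≈ 684.6667, Q = 8722/3 ≈ 2907.3333.
%ΔQ = (2907.3333 − 2565) / 2565 × 100 = +13.35%.

+13.35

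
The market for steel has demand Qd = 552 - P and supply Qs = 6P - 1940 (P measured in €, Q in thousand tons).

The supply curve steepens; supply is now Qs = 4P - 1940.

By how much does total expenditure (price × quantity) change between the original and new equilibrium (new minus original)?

-43061.76

Original equilibrium: 552 - P = 6P - 1940 gives 2492 = 7P, so P = 356 and Q = 196.
With the change applied: demand Qd = 552 - P, supply Qs = 4P - 1940.
Equate the new curves: 552 - P = 4P - 1940, giving 2492 = 5P, P = 498.4, Q = 53.6.
Expenditure moves from 356×196 = 69776 to 498.4×53.6 = 26714.24; change = -43061.76.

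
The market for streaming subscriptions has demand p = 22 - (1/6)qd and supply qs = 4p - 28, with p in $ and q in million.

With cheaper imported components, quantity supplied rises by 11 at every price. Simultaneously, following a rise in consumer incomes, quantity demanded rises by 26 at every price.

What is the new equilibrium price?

Before the shock: 132 - 6p = 4p - 28 ⇒ 160 = 10p ⇒ p = 16, q = 36.
The shock moves the curves to qd = 158 - 6p and qs = 4p - 17.
Clearing the new market: 158 - 6p = 4p - 17, so p = 17.5 and q = 53.

17.5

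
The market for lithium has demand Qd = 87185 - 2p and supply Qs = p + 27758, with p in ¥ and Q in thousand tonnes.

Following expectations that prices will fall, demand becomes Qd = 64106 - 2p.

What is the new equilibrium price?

Before the shock: 87185 - 2p = p + 27758 ⇒ 59427 = 3p ⇒ p = 19809, Q = 47567.
The shock moves the curves to Qd = 64106 - 2p and Qs = p + 27758.
Setting them equal: 64106 - 2p = p + 27758 → 36348 = 3p, so p = 12116 and Q = 39874.

12116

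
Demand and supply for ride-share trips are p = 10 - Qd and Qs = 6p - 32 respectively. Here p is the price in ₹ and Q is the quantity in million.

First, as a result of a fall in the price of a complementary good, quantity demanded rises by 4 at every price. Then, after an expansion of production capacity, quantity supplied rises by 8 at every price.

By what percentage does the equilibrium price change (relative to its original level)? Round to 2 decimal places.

-9.52

Before the shock: 10 - p = 6p - 32 ⇒ 42 = 7p ⇒ p = 6, Q = 4.
The shock moves the curves to Qd = 14 - p and Qs = 6p - 24.
New equilibrium: 14 - p = 6p - 24 ⇒ 38 = 7p ⇒ p = 38/7 ≈ 5.4286, Q = 60/7 ≈ 8.5714.
%Δp = (5.4286 − 6) / 6 × 100 = -9.52%.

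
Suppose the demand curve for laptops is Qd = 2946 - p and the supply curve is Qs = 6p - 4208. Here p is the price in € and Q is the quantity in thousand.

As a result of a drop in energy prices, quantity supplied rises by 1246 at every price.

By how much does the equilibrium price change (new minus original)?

Original equilibrium: 2946 - p = 6p - 4208 gives 7154 = 7p, so p = 1022 and Q = 1924.
The shock moves the curves to Qd = 2946 - p and Qs = 6p - 2962.
Equate the new curves: 2946 - p = 6p - 2962, giving 5908 = 7p, p = 844, Q = 2102.
Δp = 844 − 1022 = -178.

-178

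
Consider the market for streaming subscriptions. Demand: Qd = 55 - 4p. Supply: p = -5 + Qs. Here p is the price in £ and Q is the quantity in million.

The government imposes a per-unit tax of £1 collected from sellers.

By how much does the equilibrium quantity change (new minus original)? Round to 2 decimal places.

-0.80

Before the shock: 55 - 4p = p + 5 ⇒ 50 = 5p ⇒ p = 10, Q = 15.
Since sellers keep the price net of the tax, the effective supply curve becomes Qs = p + 4.
Clearing the new market: 55 - 4p = p + 4, so p = 10.2 and Q = 14.2.
ΔQ = 14.2 − 15 = -0.80.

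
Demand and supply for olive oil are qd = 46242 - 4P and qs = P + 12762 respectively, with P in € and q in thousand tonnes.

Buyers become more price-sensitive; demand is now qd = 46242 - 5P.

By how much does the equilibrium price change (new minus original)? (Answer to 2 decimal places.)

Before the shock: 46242 - 4P = P + 12762 ⇒ 33480 = 5P ⇒ P = 6696, q = 19458.
With the change applied: demand qd = 46242 - 5P, supply qs = P + 12762.
Equate the new curves: 46242 - 5P = P + 12762, giving 33480 = 6P, P = 5580, q = 18342.
ΔP = 5580 − 6696 = -1116.00.

-1116.00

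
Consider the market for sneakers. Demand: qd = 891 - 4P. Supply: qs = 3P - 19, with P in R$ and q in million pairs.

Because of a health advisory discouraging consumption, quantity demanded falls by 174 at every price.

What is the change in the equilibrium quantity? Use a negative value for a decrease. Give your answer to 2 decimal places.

-74.57

Before the shock: 891 - 4P = 3P - 19 ⇒ 910 = 7P ⇒ P = 130, q = 371.
The shock moves the curves to qd = 717 - 4P and qs = 3P - 19.
Equate the new curves: 717 - 4P = 3P - 19, giving 736 = 7P, P = 736/7 ≈ 105.1429, q = 2075/7 ≈ 296.4286.
Δq = 296.4286 − 371 = -74.57.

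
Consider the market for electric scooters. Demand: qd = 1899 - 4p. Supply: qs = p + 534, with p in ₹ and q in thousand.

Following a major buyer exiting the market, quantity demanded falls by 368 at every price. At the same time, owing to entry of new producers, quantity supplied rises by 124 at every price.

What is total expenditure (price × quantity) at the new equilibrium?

Before the shock: 1899 - 4p = p + 534 ⇒ 1365 = 5p ⇒ p = 273, q = 807.
After the shift, demand is qd = 1531 - 4p and supply is qs = p + 658.
New equilibrium: 1531 - 4p = p + 658 ⇒ 873 = 5p ⇒ p = 174.6, q = 832.6.
New expenditure = 174.6 × 832.6 = 145371.96.

145371.96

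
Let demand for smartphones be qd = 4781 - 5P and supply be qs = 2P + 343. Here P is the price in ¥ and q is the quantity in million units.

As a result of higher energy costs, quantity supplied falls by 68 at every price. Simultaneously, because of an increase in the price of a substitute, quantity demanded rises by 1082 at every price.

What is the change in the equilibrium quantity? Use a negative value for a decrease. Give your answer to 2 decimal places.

+260.57

Initially, 4781 - 5P = 2P + 343, so 4438 = 7P and P = 634, q = 1611.
The shock moves the curves to qd = 5863 - 5P and qs = 2P + 275.
Equate the new curves: 5863 - 5P = 2P + 275, giving 5588 = 7P, P = 5588/7 ≈ 798.2857, q = 13101/7 ≈ 1871.5714.
Δq = 1871.5714 − 1611 = +260.57.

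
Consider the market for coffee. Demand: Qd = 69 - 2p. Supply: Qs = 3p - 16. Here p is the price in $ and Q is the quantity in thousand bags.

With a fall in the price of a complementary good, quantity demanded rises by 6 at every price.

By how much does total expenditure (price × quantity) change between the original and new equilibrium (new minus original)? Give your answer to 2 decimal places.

+107.52

Solve the original market: 69 - 2p = 3p - 16, hence p = 17 and Q = 35.
The new curves are Qd = 75 - 2p (demand) and Qs = 3p - 16 (supply).
Setting them equal: 75 - 2p = 3p - 16 → 91 = 5p, so p = 18.2 and Q = 38.6.
Expenditure moves from 17×35 = 595 to 18.2×38.6 = 702.52; change = +107.52.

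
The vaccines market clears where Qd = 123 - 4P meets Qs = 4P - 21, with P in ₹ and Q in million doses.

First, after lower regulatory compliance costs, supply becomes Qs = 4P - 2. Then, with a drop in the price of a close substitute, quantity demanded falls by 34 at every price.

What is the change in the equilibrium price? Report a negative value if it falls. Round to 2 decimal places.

Initially, 123 - 4P = 4P - 21, so 144 = 8P and P = 18, Q = 51.
The new curves are Qd = 89 - 4P (demand) and Qs = 4P - 2 (supply).
New equilibrium: 89 - 4P = 4P - 2 ⇒ 91 = 8P ⇒ P = 11.375, Q = 43.5.
ΔP = 11.375 − 18 = -6.63.

-6.63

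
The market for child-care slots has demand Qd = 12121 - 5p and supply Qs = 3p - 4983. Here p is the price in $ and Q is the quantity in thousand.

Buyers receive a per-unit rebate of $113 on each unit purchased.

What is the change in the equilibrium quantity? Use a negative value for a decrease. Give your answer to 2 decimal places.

+211.88

Initially, 12121 - 5p = 3p - 4983, so 17104 = 8p and p = 2138, Q = 1431.
Since buyers' out-of-pocket price is the market price minus the rebate, the effective demand curve becomes Qd = 12686 - 5p.
Clearing the new market: 12686 - 5p = 3p - 4983, so p = 2208.625 and Q = 1642.875.
ΔQ = 1642.875 − 1431 = +211.88.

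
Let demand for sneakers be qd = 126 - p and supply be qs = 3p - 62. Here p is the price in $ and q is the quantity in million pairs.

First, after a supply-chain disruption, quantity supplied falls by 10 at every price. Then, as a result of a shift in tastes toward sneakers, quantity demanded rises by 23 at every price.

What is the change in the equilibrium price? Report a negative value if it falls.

+8.25

Initially, 126 - p = 3p - 62, so 188 = 4p and p = 47, q = 79.
With the change applied: demand qd = 149 - p, supply qs = 3p - 72.
New equilibrium: 149 - p = 3p - 72 ⇒ 221 = 4p ⇒ p = 55.25, q = 93.75.
Δp = 55.25 − 47 = +8.25.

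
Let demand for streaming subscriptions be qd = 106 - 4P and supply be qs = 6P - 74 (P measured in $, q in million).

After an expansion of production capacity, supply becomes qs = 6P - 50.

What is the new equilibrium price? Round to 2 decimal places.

Before the shock: 106 - 4P = 6P - 74 ⇒ 180 = 10P ⇒ P = 18, q = 34.
With the change applied: demand qd = 106 - 4P, supply qs = 6P - 50.
Equate the new curves: 106 - 4P = 6P - 50, giving 156 = 10P, P = 15.6, q = 43.6.

15.60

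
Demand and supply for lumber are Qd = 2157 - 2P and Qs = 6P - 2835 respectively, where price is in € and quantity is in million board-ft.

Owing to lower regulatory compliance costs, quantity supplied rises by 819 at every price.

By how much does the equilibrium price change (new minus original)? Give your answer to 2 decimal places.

Solve the original market: 2157 - 2P = 6P - 2835, hence P = 624 and Q = 909.
With the change applied: demand Qd = 2157 - 2P, supply Qs = 6P - 2016.
Equate the new curves: 2157 - 2P = 6P - 2016, giving 4173 = 8P, P = 521.625, Q = 1113.75.
ΔP = 521.625 − 624 = -102.38.

-102.38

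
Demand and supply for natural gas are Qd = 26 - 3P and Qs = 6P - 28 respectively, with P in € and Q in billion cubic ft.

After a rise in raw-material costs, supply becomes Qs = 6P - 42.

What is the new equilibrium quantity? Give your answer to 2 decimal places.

3.33

Solve the original market: 26 - 3P = 6P - 28, hence P = 6 and Q = 8.
The shock moves the curves to Qd = 26 - 3P and Qs = 6P - 42.
Equate the new curves: 26 - 3P = 6P - 42, giving 68 = 9P, P = 68/9 ≈ 7.5556, Q = 10/3 ≈ 3.3333.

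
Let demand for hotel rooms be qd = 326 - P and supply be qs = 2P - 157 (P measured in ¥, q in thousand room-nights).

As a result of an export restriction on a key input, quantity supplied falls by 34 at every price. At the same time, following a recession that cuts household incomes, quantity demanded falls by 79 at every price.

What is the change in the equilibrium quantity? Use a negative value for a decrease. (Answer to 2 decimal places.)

Before the shock: 326 - P = 2P - 157 ⇒ 483 = 3P ⇒ P = 161, q = 165.
The new curves are qd = 247 - P (demand) and qs = 2P - 191 (supply).
Clearing the new market: 247 - P = 2P - 191, so P = 146 and q = 101.
Δq = 101 − 165 = -64.00.

-64.00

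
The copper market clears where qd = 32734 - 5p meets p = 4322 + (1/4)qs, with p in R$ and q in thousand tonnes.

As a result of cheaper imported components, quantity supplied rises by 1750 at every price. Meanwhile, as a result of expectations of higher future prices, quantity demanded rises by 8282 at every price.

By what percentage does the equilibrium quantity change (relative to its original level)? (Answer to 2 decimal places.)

+94.12

Before the shock: 32734 - 5p = 4p - 17288 ⇒ 50022 = 9p ⇒ p = 5558, q = 4944.
After the shift, demand is qd = 41016 - 5p and supply is qs = 4p - 15538.
Equate the new curves: 41016 - 5p = 4p - 15538, giving 56554 = 9p, p = 56554/9 ≈ 6283.7778, q = 86374/9 ≈ 9597.1111.
%Δq = (9597.1111 − 4944) / 4944 × 100 = +94.12%.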